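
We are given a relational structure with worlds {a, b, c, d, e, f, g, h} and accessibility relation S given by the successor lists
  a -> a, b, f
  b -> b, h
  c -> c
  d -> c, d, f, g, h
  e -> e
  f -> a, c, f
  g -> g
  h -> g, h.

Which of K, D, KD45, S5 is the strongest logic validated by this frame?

Serial (axiom D): yes — every world has a successor (e.g. a S a).
Euclidean (axiom 5): no — a S b and a S f, but not b S f.
Transitive (axiom 4): no — a S b and b S h, but not a S h.
Reflexive (axiom T): yes — every world is S-related to itself.
So F validates K, D; KD45 would additionally require S to be Euclidean and transitive. The strongest is D.

D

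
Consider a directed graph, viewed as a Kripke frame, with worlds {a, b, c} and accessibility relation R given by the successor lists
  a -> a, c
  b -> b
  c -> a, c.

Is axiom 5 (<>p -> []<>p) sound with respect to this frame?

Yes

By correspondence theory, 5 is valid on a frame iff R is Euclidean.
Euclidean: yes — any two successors of a common world are R-related.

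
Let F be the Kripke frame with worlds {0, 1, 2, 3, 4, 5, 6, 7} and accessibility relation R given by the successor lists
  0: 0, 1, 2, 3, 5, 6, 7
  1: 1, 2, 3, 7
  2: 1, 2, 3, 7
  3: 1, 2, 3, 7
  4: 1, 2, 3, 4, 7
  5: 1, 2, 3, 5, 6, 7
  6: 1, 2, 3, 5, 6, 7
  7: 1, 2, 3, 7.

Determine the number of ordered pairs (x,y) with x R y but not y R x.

18

Enumerating: (0,1), (0,2), (0,3), (0,5), (0,6), (0,7), (4,1), (4,2), (4,3), (4,7), (5,1), (5,2), (5,3), (5,7), (6,1), (6,2), (6,3), (6,7).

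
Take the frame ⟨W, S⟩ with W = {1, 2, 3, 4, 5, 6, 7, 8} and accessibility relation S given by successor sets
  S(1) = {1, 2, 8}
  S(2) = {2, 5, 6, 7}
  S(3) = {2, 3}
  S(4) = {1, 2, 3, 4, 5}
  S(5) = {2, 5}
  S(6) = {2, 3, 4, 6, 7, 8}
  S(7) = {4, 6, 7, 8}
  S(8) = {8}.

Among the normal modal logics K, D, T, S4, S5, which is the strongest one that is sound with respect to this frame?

T

Serial (axiom D): yes — every world has a successor (e.g. 1 S 1).
Reflexive (axiom T): yes — every world is S-related to itself.
Transitive (axiom 4): no — 1 S 2 and 2 S 5, but not 1 S 5.
Euclidean (axiom 5): no — 1 S 2 and 1 S 8, but not 2 S 8.
So F validates K, D, T; S4 would additionally require S to be transitive. The strongest is T.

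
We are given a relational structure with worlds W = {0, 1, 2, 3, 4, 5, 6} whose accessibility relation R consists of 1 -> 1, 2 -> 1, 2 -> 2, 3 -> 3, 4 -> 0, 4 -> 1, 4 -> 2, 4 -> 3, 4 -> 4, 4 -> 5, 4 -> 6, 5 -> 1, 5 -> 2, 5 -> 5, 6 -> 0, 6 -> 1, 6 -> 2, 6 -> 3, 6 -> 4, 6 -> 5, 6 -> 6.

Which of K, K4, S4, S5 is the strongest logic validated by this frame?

K4

Transitive (axiom 4): yes — every two-step R-path is closed by a direct edge.
Reflexive (axiom T): no — 0 is not related to itself.
Euclidean (axiom 5): no — 4 R 0 and 4 R 1, but not 0 R 1.
So F validates K, K4; S4 would additionally require R to be reflexive. The strongest is K4.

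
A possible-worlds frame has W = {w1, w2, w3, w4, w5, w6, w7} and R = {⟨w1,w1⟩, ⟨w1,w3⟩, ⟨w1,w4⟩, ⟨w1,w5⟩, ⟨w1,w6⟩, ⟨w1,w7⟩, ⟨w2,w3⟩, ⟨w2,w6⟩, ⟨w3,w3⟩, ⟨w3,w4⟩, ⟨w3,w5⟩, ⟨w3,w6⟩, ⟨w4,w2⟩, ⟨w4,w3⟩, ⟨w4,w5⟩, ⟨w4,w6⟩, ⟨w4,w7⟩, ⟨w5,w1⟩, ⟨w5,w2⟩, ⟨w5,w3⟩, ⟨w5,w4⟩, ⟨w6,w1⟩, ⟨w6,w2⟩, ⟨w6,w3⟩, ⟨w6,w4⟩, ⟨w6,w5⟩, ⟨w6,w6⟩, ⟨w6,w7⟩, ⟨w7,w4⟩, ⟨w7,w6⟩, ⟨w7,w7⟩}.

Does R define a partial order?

Reflexive: no — w2 is not related to itself.
Transitive: no — w1 R w4 and w4 R w2, but not w1 R w2.
Antisymmetric: no — w1 R w5 and w5 R w1 with w1 ≠ w5.
So R is not a partial order.

No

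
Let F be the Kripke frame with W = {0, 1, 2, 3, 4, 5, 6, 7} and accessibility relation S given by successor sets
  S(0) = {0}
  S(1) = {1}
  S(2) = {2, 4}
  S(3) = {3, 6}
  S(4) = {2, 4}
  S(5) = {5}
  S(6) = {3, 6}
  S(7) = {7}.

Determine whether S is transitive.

Yes

Transitive: yes — every two-step S-path is closed by a direct edge.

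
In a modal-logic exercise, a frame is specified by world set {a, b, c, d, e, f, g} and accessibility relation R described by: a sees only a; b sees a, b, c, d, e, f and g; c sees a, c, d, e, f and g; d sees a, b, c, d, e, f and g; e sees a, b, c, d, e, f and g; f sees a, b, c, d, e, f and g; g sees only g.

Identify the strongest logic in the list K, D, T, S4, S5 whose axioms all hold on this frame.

Serial (axiom D): yes — every world has a successor (e.g. a R a).
Reflexive (axiom T): yes — every world is R-related to itself.
Transitive (axiom 4): no — c R d and d R b, but not c R b.
Euclidean (axiom 5): no — b R a and b R c, but not a R c.
So F validates K, D, T; S4 would additionally require R to be transitive. The strongest is T.

T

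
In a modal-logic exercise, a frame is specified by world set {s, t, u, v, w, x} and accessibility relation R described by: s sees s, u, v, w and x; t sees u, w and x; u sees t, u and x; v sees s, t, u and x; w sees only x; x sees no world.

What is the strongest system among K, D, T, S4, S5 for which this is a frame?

K

Serial (axiom D): no — x has no R-successor.
Reflexive (axiom T): no — t is not related to itself.
Transitive (axiom 4): no — s R u and u R t, but not s R t.
Euclidean (axiom 5): no — s R u and s R v, but not u R v.
So F validates K; D would additionally require R to be serial. The strongest is K.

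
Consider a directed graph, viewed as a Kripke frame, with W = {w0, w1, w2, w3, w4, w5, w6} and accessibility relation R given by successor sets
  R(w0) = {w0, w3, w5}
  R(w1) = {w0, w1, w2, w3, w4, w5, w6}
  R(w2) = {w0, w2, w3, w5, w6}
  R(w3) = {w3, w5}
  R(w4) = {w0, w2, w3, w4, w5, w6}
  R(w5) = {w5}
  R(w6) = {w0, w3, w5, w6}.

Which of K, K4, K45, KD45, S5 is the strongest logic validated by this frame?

Transitive (axiom 4): yes — every two-step R-path is closed by a direct edge.
Euclidean (axiom 5): no — w0 R w5 and w0 R w3, but not w5 R w3.
Serial (axiom D): yes — every world has a successor (e.g. w0 R w0).
Reflexive (axiom T): yes — every world is R-related to itself.
So F validates K, K4; K45 would additionally require R to be Euclidean. The strongest is K4.

K4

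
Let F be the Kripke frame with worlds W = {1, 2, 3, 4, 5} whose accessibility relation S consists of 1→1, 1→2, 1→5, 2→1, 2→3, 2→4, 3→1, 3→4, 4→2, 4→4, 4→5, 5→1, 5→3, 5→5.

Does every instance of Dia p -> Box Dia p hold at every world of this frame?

No

The schema 5 characterises exactly the Euclidean frames.
Euclidean: no — 1 S 2 and 1 S 5, but not 2 S 5.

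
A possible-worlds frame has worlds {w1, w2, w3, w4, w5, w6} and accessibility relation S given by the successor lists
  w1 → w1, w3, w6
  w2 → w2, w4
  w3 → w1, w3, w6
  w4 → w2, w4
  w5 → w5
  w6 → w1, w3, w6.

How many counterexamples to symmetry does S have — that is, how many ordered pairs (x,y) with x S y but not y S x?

S is symmetric; there are no such tuples.

0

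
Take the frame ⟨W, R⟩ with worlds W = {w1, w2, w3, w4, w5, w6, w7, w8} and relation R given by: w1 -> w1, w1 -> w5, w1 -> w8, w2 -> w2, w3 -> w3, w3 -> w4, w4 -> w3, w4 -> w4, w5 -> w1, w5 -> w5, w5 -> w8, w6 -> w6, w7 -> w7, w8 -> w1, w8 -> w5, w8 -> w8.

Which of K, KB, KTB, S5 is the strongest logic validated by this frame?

Symmetric (axiom B): yes — every pair in R has its reverse in R.
Reflexive (axiom T): yes — every world is R-related to itself.
Euclidean (axiom 5): yes — any two successors of a common world are R-related.
So F validates K, KB, KTB, S5. The strongest is S5.

S5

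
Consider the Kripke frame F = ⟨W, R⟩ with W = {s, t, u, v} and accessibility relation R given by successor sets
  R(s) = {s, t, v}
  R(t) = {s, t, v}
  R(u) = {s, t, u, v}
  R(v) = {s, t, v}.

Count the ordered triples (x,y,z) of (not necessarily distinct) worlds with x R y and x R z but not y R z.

Enumerating: (u,s,u), (u,t,u), (u,v,u).

3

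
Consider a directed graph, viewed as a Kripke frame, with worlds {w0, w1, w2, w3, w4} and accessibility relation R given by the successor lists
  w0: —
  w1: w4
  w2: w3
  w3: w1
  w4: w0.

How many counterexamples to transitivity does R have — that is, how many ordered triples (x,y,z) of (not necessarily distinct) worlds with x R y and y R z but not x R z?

Enumerating: (w1,w4,w0), (w2,w3,w1), (w3,w1,w4).

3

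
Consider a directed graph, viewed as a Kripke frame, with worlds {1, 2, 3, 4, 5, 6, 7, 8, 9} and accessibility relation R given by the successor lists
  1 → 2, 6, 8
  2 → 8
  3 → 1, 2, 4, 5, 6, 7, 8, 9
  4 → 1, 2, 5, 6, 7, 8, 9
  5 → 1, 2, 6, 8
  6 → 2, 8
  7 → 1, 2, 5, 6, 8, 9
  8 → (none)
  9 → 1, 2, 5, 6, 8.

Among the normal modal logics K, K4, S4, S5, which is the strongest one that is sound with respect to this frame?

K4

Transitive (axiom 4): yes — every two-step R-path is closed by a direct edge.
Reflexive (axiom T): no — 1 is not related to itself.
Euclidean (axiom 5): no — 1 R 2 and 1 R 6, but not 2 R 6.
So F validates K, K4; S4 would additionally require R to be reflexive. The strongest is K4.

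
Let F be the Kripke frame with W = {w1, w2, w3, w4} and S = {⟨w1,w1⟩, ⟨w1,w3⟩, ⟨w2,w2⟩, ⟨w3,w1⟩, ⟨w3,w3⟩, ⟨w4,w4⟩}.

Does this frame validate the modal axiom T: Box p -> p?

Axiom T corresponds to the accessibility relation being reflexive.
Reflexive: yes — every world is S-related to itself.

Yes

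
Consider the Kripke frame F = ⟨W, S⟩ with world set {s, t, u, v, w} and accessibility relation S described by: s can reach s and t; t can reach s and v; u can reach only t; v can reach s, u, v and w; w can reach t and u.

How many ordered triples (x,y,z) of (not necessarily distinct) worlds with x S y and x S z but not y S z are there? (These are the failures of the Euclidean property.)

16

Enumerating: (s,t,t), (t,s,v), (u,t,t), (v,s,u), (v,s,v), (v,s,w), (v,u,s), (v,u,u), (v,u,v), (v,u,w), (v,w,s), (v,w,v), (v,w,w), (w,t,t), (w,t,u), (w,u,u).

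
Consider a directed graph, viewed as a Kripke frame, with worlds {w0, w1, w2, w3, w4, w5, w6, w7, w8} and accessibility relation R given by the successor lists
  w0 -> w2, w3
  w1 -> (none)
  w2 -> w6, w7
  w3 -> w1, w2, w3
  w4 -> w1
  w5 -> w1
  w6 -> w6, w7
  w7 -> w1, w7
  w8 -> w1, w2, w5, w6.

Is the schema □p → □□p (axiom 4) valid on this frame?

No

Axiom 4 corresponds to the accessibility relation being transitive.
Transitive: no — w0 R w2 and w2 R w6, but not w0 R w6.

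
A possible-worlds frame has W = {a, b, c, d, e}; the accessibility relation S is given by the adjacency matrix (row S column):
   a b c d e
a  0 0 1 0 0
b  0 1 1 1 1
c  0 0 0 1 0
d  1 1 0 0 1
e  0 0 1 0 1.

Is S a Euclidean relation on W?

Euclidean: no — b S c and b S e, but not c S e.

No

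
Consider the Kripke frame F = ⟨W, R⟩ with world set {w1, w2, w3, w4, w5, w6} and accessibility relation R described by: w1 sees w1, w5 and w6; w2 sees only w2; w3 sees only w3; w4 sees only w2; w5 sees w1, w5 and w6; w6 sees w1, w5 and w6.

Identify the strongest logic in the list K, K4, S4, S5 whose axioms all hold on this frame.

Transitive (axiom 4): yes — every two-step R-path is closed by a direct edge.
Reflexive (axiom T): no — w4 is not related to itself.
Euclidean (axiom 5): yes — any two successors of a common world are R-related.
So F validates K, K4; S4 would additionally require R to be reflexive. The strongest is K4.

K4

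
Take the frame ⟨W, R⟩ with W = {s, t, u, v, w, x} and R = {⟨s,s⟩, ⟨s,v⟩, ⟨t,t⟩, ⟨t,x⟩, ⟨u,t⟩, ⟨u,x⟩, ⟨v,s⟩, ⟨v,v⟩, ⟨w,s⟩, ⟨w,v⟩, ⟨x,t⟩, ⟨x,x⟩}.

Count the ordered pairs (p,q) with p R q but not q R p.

4

Enumerating: (u,t), (u,x), (w,s), (w,v).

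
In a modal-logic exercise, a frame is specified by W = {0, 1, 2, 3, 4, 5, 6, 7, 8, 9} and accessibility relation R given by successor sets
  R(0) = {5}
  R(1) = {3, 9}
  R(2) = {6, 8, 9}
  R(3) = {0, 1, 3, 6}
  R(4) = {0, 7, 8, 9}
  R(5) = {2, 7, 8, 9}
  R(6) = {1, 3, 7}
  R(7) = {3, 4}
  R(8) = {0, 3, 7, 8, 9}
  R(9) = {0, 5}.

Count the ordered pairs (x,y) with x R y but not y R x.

Enumerating: (0,5), (1,9), (2,6), (2,8), (2,9), (3,0), (4,0), (4,8), (4,9), (5,2), (5,7), (5,8), … and 8 more.
Total: 20.

20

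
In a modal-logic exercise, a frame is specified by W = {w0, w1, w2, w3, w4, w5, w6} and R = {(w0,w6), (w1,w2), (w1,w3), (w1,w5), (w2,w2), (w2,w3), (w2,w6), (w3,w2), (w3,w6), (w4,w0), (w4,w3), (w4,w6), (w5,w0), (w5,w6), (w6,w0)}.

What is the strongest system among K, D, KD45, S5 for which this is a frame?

Serial (axiom D): yes — every world has a successor (e.g. w0 R w6).
Euclidean (axiom 5): no — w1 R w2 and w1 R w5, but not w2 R w5.
Transitive (axiom 4): no — w1 R w2 and w2 R w6, but not w1 R w6.
Reflexive (axiom T): no — w0 is not related to itself.
So F validates K, D; KD45 would additionally require R to be Euclidean and transitive. The strongest is D.

D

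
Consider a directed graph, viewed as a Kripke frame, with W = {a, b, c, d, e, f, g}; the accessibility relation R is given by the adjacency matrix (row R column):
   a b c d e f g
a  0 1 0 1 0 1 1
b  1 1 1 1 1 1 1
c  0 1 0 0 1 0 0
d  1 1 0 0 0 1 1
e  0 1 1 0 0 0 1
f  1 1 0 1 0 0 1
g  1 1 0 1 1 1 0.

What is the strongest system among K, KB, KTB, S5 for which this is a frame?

KB

Symmetric (axiom B): yes — every pair in R has its reverse in R.
Reflexive (axiom T): no — a is not related to itself.
Euclidean (axiom 5): no — b R a and b R c, but not a R c.
So F validates K, KB; KTB would additionally require R to be reflexive. The strongest is KB.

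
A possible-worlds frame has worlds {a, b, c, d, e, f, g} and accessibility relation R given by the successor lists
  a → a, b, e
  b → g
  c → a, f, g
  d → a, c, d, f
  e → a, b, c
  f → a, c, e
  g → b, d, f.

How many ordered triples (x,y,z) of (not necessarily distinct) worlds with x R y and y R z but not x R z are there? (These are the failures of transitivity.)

Enumerating: (a,b,g), (a,e,c), (b,g,b), (b,g,d), (b,g,f), (c,a,b), (c,a,e), (c,f,c), (c,f,e), (c,g,b), (c,g,d), (d,a,b), … and 17 more.
Total: 29.

29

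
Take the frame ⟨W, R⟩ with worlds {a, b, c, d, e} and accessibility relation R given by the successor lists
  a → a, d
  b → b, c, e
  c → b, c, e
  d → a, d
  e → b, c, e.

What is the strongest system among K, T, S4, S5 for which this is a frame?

S5

Reflexive (axiom T): yes — every world is R-related to itself.
Transitive (axiom 4): yes — every two-step R-path is closed by a direct edge.
Euclidean (axiom 5): yes — any two successors of a common world are R-related.
So F validates K, T, S4, S5. The strongest is S5.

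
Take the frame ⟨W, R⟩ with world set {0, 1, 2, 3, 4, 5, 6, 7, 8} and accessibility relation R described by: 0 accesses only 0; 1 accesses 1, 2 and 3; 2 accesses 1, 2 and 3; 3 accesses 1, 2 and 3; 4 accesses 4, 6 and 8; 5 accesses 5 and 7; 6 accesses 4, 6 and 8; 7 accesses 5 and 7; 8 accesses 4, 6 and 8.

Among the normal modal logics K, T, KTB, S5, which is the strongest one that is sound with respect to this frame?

Reflexive (axiom T): yes — every world is R-related to itself.
Symmetric (axiom B): yes — every pair in R has its reverse in R.
Euclidean (axiom 5): yes — any two successors of a common world are R-related.
So F validates K, T, KTB, S5. The strongest is S5.

S5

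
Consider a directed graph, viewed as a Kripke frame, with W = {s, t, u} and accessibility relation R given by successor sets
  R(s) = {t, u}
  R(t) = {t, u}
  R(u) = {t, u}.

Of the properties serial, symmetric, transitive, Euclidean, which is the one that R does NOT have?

Serial: yes — every world has a successor (e.g. s R t).
Symmetric: no — s R t but not t R s.
Transitive: yes — every two-step R-path is closed by a direct edge.
Euclidean: yes — any two successors of a common world are R-related.
Only symmetric fails.

symmetric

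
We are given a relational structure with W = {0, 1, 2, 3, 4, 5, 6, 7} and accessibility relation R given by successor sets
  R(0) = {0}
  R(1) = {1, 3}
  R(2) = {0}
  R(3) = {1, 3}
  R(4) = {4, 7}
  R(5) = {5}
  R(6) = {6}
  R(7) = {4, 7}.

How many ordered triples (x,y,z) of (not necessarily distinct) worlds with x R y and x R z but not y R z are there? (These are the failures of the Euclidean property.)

0

R is Euclidean; there are no such tuples.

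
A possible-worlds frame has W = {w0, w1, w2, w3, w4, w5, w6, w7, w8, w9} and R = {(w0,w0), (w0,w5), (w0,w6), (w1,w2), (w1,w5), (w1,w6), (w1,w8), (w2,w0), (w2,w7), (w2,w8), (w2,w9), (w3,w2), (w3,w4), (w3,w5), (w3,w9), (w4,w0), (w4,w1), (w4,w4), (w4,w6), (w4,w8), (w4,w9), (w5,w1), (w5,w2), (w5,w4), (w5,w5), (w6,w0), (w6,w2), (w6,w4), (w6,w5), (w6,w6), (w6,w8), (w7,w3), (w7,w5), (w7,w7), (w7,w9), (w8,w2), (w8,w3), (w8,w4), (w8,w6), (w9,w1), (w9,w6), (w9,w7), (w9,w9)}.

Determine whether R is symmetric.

Symmetric: no — w0 R w5 but not w5 R w0.

No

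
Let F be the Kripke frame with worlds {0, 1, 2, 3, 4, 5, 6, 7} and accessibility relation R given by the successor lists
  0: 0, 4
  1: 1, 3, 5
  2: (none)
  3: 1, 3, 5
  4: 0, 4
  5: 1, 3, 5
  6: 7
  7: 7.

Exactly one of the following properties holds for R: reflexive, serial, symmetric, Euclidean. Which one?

Reflexive: no — 2 is not related to itself.
Serial: no — 2 has no R-successor.
Symmetric: no — 6 R 7 but not 7 R 6.
Euclidean: yes — any two successors of a common world are R-related.
Only Euclidean holds.

Euclidean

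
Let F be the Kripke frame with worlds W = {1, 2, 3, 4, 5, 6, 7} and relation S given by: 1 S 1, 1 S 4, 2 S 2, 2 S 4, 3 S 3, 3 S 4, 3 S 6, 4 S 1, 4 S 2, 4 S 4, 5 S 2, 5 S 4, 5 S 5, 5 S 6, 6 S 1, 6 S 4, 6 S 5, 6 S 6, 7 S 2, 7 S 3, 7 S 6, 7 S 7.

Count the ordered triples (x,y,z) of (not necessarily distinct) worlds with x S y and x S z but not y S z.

23

Enumerating: (3,4,3), (3,4,6), (3,6,3), (4,1,2), (4,2,1), (5,2,5), (5,2,6), (5,4,5), (5,4,6), (5,6,2), (6,1,5), (6,1,6), … and 11 more.
Total: 23.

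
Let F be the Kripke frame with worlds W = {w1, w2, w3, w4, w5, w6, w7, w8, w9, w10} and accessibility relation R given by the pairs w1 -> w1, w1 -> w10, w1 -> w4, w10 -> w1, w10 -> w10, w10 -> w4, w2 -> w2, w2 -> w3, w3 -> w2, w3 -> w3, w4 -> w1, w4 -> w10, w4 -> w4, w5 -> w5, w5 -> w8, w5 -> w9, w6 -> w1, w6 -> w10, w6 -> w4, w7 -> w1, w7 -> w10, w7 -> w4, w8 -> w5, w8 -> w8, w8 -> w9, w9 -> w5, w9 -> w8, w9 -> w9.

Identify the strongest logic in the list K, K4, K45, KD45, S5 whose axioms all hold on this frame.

KD45

Transitive (axiom 4): yes — every two-step R-path is closed by a direct edge.
Euclidean (axiom 5): yes — any two successors of a common world are R-related.
Serial (axiom D): yes — every world has a successor (e.g. w1 R w1).
Reflexive (axiom T): no — w6 is not related to itself.
So F validates K, K4, K45, KD45; S5 would additionally require R to be reflexive. The strongest is KD45.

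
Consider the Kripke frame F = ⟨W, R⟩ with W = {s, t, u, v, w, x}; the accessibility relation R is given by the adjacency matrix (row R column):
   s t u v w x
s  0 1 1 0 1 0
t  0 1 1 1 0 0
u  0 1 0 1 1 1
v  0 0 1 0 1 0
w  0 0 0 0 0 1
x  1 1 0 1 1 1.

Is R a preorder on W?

Reflexive: no — s is not related to itself.
Transitive: no — s R t and t R v, but not s R v.
So R is not a preorder.

No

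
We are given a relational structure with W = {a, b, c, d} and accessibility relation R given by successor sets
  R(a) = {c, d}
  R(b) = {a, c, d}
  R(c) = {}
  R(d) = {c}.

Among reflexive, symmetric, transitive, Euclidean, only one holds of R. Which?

Reflexive: no — a is not related to itself.
Symmetric: no — a R c but not c R a.
Transitive: yes — every two-step R-path is closed by a direct edge.
Euclidean: no — a R c and a R d, but not c R d.
Only transitive holds.

transitive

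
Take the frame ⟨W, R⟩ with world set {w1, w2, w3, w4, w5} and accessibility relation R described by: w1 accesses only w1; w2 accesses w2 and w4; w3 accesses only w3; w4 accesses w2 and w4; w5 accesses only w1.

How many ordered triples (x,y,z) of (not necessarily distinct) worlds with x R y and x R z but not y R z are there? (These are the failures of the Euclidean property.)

R is Euclidean; there are no such tuples.

0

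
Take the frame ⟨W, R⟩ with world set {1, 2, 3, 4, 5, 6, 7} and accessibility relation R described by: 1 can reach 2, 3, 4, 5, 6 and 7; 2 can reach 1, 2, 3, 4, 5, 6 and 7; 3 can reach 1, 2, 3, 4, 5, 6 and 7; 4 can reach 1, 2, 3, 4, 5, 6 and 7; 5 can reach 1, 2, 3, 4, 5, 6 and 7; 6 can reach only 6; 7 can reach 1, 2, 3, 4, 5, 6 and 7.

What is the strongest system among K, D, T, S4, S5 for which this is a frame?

D

Serial (axiom D): yes — every world has a successor (e.g. 1 R 2).
Reflexive (axiom T): no — 1 is not related to itself.
Transitive (axiom 4): no — 1 R 2 and 2 R 1, but not 1 R 1.
Euclidean (axiom 5): no — 1 R 6 and 1 R 2, but not 6 R 2.
So F validates K, D; T would additionally require R to be reflexive. The strongest is D.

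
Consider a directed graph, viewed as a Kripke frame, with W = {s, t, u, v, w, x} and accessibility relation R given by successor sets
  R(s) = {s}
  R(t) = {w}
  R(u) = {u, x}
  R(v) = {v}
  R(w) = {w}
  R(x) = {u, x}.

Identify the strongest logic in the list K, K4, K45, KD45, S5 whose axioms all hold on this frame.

KD45

Transitive (axiom 4): yes — every two-step R-path is closed by a direct edge.
Euclidean (axiom 5): yes — any two successors of a common world are R-related.
Serial (axiom D): yes — every world has a successor (e.g. s R s).
Reflexive (axiom T): no — t is not related to itself.
So F validates K, K4, K45, KD45; S5 would additionally require R to be reflexive. The strongest is KD45.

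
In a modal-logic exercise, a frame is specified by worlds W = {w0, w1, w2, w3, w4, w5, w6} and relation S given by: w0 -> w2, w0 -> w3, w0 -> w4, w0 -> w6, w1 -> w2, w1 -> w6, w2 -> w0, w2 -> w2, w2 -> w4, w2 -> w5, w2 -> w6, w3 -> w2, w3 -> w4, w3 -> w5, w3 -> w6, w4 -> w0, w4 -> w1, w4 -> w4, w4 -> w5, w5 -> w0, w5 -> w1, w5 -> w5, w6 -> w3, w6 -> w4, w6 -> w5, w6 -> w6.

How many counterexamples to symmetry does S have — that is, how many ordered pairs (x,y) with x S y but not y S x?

16

Enumerating: (w0,w3), (w0,w6), (w1,w2), (w1,w6), (w2,w4), (w2,w5), (w2,w6), (w3,w2), (w3,w4), (w3,w5), (w4,w1), (w4,w5), (w5,w0), (w5,w1), (w6,w4), (w6,w5).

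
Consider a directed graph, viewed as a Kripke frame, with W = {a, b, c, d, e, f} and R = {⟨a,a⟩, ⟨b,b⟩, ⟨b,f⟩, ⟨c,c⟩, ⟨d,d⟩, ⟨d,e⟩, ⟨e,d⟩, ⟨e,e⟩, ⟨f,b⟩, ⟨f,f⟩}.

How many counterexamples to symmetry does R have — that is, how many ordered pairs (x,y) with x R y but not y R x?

R is symmetric; there are no such tuples.

0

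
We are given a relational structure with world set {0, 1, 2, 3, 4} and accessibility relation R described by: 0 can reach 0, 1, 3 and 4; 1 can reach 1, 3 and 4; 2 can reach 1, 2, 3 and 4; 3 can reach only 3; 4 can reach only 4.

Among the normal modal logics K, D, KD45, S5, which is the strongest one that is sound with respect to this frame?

D

Serial (axiom D): yes — every world has a successor (e.g. 0 R 0).
Euclidean (axiom 5): no — 0 R 3 and 0 R 1, but not 3 R 1.
Transitive (axiom 4): yes — every two-step R-path is closed by a direct edge.
Reflexive (axiom T): yes — every world is R-related to itself.
So F validates K, D; KD45 would additionally require R to be Euclidean. The strongest is D.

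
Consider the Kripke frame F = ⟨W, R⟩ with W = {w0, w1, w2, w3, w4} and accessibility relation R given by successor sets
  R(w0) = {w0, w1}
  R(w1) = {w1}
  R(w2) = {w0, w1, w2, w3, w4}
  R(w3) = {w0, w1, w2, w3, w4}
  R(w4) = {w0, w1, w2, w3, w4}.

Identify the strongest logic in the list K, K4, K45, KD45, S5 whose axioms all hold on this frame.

K4

Transitive (axiom 4): yes — every two-step R-path is closed by a direct edge.
Euclidean (axiom 5): no — w2 R w0 and w2 R w3, but not w0 R w3.
Serial (axiom D): yes — every world has a successor (e.g. w0 R w0).
Reflexive (axiom T): yes — every world is R-related to itself.
So F validates K, K4; K45 would additionally require R to be Euclidean. The strongest is K4.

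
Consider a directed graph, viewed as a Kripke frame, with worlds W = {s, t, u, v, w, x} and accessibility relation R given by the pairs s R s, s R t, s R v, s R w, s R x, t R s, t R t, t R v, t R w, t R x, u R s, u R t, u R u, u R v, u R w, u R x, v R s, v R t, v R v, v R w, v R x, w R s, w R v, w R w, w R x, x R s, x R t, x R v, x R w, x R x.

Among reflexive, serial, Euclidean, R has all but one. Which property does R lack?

Euclidean

Reflexive: yes — every world is R-related to itself.
Serial: yes — every world has a successor (e.g. s R s).
Euclidean: no — s R w and s R t, but not w R t.
Only Euclidean fails.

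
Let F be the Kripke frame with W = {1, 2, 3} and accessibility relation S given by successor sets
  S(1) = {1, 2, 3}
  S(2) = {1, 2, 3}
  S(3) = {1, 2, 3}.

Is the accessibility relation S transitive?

Transitive: yes — every two-step S-path is closed by a direct edge.

Yes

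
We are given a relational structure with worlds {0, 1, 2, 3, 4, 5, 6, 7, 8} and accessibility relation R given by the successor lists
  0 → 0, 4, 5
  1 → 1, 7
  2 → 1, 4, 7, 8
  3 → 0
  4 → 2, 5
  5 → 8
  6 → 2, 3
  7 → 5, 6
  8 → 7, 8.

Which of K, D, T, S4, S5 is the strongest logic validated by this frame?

D

Serial (axiom D): yes — every world has a successor (e.g. 0 R 0).
Reflexive (axiom T): no — 2 is not related to itself.
Transitive (axiom 4): no — 0 R 4 and 4 R 2, but not 0 R 2.
Euclidean (axiom 5): no — 0 R 5 and 0 R 4, but not 5 R 4.
So F validates K, D; T would additionally require R to be reflexive. The strongest is D.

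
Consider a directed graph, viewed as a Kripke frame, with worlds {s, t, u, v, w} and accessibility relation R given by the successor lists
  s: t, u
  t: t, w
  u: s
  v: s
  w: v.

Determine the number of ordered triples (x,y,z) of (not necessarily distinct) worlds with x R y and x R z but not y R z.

Enumerating: (s,t,u), (s,u,t), (s,u,u), (t,w,t), (t,w,w), (u,s,s), (v,s,s), (w,v,v).

8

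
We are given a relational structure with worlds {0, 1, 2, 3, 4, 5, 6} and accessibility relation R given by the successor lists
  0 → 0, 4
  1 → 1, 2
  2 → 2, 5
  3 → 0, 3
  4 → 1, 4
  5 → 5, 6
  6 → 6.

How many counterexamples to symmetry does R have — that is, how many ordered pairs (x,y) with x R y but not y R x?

6

Enumerating: (0,4), (1,2), (2,5), (3,0), (4,1), (5,6).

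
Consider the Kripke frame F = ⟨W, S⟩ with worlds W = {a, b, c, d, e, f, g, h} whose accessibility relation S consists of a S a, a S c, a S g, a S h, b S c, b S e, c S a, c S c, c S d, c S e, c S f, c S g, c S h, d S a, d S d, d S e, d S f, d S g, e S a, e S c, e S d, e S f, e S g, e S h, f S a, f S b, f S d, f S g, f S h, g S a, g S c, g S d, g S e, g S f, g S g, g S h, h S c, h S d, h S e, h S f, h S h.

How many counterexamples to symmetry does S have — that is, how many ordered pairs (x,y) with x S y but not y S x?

Enumerating: (a,h), (b,c), (b,e), (c,d), (c,f), (d,a), (e,a), (e,f), (f,a), (f,b), (g,h), (h,d).

12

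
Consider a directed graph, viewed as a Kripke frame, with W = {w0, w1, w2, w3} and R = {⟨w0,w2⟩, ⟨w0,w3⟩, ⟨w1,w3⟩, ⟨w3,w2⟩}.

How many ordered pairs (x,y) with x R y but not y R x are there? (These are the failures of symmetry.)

4

Enumerating: (w0,w2), (w0,w3), (w1,w3), (w3,w2).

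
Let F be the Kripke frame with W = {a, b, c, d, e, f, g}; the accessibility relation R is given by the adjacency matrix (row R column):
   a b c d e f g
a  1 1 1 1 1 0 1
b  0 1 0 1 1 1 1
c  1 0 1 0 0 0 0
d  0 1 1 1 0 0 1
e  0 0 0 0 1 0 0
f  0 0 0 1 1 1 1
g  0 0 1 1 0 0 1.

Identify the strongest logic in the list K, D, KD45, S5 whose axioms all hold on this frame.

D

Serial (axiom D): yes — every world has a successor (e.g. a R a).
Euclidean (axiom 5): no — a R b and a R c, but not b R c.
Transitive (axiom 4): no — a R b and b R f, but not a R f.
Reflexive (axiom T): yes — every world is R-related to itself.
So F validates K, D; KD45 would additionally require R to be Euclidean and transitive. The strongest is D.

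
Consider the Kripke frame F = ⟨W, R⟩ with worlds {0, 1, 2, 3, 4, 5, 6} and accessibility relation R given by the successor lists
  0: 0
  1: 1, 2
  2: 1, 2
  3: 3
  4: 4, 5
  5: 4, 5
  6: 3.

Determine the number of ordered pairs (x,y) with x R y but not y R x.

1

Enumerating: (6,3).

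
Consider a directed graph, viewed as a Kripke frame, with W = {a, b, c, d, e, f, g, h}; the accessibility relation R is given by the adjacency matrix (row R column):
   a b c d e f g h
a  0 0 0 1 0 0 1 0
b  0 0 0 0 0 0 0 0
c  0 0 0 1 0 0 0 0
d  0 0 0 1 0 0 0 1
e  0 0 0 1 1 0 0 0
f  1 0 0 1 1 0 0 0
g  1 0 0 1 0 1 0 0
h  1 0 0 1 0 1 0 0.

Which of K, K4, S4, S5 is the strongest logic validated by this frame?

K

Transitive (axiom 4): no — a R d and d R h, but not a R h.
Reflexive (axiom T): no — a is not related to itself.
Euclidean (axiom 5): no — a R d and a R g, but not d R g.
So F validates K; K4 would additionally require R to be transitive. The strongest is K.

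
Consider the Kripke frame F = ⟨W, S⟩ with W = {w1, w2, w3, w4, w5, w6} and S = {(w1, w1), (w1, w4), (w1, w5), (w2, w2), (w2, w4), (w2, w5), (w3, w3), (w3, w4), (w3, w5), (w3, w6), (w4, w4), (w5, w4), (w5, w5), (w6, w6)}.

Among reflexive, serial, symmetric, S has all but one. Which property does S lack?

Reflexive: yes — every world is S-related to itself.
Serial: yes — every world has a successor (e.g. w1 S w1).
Symmetric: no — w1 S w4 but not w4 S w1.
Only symmetric fails.

symmetric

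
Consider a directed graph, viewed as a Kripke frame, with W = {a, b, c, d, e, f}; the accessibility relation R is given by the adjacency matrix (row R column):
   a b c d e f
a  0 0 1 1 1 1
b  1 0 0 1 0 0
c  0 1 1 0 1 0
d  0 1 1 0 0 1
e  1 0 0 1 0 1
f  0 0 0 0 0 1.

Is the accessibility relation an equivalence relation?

No

Reflexive: no — a is not related to itself.
Symmetric: no — a R c but not c R a.
Transitive: no — a R c and c R b, but not a R b.
So R is not an equivalence relation.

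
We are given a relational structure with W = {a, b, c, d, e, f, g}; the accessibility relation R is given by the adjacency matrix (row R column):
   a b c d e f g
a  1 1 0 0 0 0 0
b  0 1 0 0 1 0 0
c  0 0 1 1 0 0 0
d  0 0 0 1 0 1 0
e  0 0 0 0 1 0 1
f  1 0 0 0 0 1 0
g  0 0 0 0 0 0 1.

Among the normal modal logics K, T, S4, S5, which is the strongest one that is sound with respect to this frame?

Reflexive (axiom T): yes — every world is R-related to itself.
Transitive (axiom 4): no — a R b and b R e, but not a R e.
Euclidean (axiom 5): no — a R b and a R a, but not b R a.
So F validates K, T; S4 would additionally require R to be transitive. The strongest is T.

T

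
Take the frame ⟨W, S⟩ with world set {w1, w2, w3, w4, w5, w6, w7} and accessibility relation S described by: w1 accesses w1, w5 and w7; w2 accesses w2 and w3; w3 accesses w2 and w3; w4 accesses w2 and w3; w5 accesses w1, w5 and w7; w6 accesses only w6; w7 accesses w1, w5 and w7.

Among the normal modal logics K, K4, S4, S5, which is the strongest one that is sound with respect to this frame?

Transitive (axiom 4): yes — every two-step S-path is closed by a direct edge.
Reflexive (axiom T): no — w4 is not related to itself.
Euclidean (axiom 5): yes — any two successors of a common world are S-related.
So F validates K, K4; S4 would additionally require S to be reflexive. The strongest is K4.

K4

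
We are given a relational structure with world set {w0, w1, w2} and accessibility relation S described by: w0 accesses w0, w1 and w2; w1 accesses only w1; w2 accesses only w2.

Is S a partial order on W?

Reflexive: yes — every world is S-related to itself.
Transitive: yes — every two-step S-path is closed by a direct edge.
Antisymmetric: yes — no distinct pair is related both ways.
So S is a partial order.

Yes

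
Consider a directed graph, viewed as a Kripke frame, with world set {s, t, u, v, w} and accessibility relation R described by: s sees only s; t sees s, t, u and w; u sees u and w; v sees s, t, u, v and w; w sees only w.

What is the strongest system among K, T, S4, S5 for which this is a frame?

S4

Reflexive (axiom T): yes — every world is R-related to itself.
Transitive (axiom 4): yes — every two-step R-path is closed by a direct edge.
Euclidean (axiom 5): no — t R s and t R u, but not s R u.
So F validates K, T, S4; S5 would additionally require R to be Euclidean. The strongest is S4.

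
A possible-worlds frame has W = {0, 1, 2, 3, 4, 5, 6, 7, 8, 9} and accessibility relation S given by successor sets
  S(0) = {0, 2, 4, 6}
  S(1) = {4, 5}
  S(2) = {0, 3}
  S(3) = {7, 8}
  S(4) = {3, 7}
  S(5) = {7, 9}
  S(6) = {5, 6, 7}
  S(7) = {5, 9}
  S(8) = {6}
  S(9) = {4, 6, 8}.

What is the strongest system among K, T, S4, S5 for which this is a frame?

Reflexive (axiom T): no — 1 is not related to itself.
Transitive (axiom 4): no — 0 S 2 and 2 S 3, but not 0 S 3.
Euclidean (axiom 5): no — 0 S 2 and 0 S 4, but not 2 S 4.
So F validates K; T would additionally require S to be reflexive. The strongest is K.

K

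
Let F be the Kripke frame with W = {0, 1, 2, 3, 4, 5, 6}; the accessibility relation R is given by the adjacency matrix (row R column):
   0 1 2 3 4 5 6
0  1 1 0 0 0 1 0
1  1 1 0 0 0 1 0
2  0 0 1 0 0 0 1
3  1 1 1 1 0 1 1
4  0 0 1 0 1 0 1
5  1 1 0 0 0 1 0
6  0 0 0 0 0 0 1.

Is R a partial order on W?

Reflexive: yes — every world is R-related to itself.
Transitive: yes — every two-step R-path is closed by a direct edge.
Antisymmetric: no — 0 R 1 and 1 R 0 with 0 ≠ 1.
So R is not a partial order.

No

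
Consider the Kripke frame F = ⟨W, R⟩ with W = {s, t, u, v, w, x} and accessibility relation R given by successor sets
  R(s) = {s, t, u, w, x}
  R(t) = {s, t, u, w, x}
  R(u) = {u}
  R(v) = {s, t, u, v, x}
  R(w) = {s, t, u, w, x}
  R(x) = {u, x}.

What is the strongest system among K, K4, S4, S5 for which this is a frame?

Transitive (axiom 4): no — v R s and s R w, but not v R w.
Reflexive (axiom T): yes — every world is R-related to itself.
Euclidean (axiom 5): no — s R u and s R t, but not u R t.
So F validates K; K4 would additionally require R to be transitive. The strongest is K.

K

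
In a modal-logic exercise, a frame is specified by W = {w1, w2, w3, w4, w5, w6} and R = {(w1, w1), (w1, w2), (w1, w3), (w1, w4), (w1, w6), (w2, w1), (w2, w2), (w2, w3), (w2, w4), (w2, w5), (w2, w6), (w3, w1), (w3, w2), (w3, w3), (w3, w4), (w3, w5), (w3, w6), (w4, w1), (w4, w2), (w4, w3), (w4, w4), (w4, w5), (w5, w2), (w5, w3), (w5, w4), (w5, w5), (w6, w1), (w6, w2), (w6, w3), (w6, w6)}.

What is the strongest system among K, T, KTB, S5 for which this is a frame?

KTB

Reflexive (axiom T): yes — every world is R-related to itself.
Symmetric (axiom B): yes — every pair in R has its reverse in R.
Euclidean (axiom 5): no — w1 R w4 and w1 R w6, but not w4 R w6.
So F validates K, T, KTB; S5 would additionally require R to be Euclidean. The strongest is KTB.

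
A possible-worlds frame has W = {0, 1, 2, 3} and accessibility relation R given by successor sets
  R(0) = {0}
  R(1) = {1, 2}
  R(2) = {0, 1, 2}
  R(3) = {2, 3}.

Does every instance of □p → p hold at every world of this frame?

Yes

By correspondence theory, T is valid on a frame iff R is reflexive.
Reflexive: yes — every world is R-related to itself.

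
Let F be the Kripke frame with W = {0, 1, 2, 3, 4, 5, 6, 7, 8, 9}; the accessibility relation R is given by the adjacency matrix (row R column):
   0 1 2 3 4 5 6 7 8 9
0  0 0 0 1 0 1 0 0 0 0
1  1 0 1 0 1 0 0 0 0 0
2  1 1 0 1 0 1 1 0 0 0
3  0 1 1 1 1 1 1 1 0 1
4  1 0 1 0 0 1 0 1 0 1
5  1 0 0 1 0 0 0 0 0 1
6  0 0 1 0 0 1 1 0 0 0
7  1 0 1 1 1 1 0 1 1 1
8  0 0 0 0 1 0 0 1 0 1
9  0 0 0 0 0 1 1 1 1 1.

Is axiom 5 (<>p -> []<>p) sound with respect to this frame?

No

The schema 5 characterises exactly the Euclidean frames.
Euclidean: no — 1 R 0 and 1 R 2, but not 0 R 2.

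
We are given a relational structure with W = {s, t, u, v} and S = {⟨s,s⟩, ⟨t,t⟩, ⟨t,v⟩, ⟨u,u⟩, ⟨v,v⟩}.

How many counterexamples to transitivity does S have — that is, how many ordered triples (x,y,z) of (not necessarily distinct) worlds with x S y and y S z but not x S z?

0

S is transitive; there are no such tuples.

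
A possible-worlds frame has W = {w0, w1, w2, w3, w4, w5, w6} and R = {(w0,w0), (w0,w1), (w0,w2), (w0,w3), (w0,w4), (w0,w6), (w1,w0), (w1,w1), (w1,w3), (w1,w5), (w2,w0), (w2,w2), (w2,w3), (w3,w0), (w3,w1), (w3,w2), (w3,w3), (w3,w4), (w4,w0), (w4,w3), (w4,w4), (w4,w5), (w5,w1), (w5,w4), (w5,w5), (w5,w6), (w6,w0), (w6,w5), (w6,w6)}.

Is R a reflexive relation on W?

Reflexive: yes — every world is R-related to itself.

Yes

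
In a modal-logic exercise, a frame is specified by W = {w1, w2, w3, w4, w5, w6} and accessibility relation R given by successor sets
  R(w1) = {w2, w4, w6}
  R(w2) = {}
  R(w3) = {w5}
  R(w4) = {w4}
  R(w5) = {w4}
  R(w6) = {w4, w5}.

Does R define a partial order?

No

Reflexive: no — w1 is not related to itself.
Transitive: no — w1 R w6 and w6 R w5, but not w1 R w5.
Antisymmetric: yes — no distinct pair is related both ways.
So R is not a partial order.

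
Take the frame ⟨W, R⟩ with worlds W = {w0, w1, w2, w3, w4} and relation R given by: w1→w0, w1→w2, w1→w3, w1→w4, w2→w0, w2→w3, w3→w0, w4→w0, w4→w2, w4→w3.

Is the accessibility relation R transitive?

Yes

Transitive: yes — every two-step R-path is closed by a direct edge.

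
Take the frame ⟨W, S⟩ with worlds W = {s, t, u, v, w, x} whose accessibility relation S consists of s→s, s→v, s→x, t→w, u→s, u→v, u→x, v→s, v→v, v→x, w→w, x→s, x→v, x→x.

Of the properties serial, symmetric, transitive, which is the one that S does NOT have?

Serial: yes — every world has a successor (e.g. s S s).
Symmetric: no — t S w but not w S t.
Transitive: yes — every two-step S-path is closed by a direct edge.
Only symmetric fails.

symmetric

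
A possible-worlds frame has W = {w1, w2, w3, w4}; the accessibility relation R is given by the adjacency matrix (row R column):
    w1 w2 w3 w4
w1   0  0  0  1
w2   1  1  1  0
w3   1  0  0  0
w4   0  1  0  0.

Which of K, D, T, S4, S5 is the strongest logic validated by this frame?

Serial (axiom D): yes — every world has a successor (e.g. w1 R w4).
Reflexive (axiom T): no — w1 is not related to itself.
Transitive (axiom 4): no — w1 R w4 and w4 R w2, but not w1 R w2.
Euclidean (axiom 5): no — w2 R w1 and w2 R w3, but not w1 R w3.
So F validates K, D; T would additionally require R to be reflexive. The strongest is D.

D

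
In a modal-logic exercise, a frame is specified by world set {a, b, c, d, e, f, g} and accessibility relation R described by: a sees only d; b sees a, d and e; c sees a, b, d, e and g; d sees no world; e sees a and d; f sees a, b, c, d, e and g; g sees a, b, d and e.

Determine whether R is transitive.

Transitive: yes — every two-step R-path is closed by a direct edge.

Yes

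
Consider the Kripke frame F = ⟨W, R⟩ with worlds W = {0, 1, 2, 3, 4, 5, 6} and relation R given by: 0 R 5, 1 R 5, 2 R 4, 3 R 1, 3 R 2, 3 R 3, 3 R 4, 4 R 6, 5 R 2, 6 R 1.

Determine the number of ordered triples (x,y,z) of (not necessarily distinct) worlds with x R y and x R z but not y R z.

Enumerating: (0,5,5), (1,5,5), (2,4,4), (3,1,1), (3,1,2), (3,1,3), (3,1,4), (3,2,1), (3,2,2), (3,2,3), (3,4,1), (3,4,2), (3,4,3), (3,4,4), (4,6,6), (5,2,2), (6,1,1).

17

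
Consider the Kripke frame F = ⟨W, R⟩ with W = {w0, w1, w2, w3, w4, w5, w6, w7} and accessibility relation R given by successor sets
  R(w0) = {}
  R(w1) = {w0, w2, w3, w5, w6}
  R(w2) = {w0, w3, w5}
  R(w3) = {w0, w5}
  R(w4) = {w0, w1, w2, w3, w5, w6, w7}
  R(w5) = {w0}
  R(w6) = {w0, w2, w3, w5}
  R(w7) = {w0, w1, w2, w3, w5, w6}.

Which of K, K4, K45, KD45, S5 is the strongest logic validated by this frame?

Transitive (axiom 4): yes — every two-step R-path is closed by a direct edge.
Euclidean (axiom 5): no — w1 R w0 and w1 R w2, but not w0 R w2.
Serial (axiom D): no — w0 has no R-successor.
Reflexive (axiom T): no — w0 is not related to itself.
So F validates K, K4; K45 would additionally require R to be Euclidean. The strongest is K4.

K4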